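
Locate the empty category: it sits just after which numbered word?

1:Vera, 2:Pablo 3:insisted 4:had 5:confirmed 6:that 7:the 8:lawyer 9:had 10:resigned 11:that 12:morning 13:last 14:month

3

The displaced element is "Vera" (word 1).
It is linked across 1 clause boundary (Ø).
It functions as the subject of "confirmed", so the gap sits immediately after word 3 ("insisted").
Base order: Pablo insisted Vera had confirmed that the lawyer had resigned that morning last month.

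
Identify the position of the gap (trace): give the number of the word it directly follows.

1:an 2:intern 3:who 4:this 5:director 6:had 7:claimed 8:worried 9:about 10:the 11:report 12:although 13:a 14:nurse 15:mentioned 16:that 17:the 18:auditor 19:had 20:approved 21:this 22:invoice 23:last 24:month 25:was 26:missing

7

The displaced element is "an intern" (word 2).
It is linked across 1 clause boundary (Ø).
It functions as the subject of "worried", so the gap sits immediately after word 7 ("claimed").
Base order: This director had claimed that an intern worried about the report although a nurse mentioned that the auditor had approved this invoice last month.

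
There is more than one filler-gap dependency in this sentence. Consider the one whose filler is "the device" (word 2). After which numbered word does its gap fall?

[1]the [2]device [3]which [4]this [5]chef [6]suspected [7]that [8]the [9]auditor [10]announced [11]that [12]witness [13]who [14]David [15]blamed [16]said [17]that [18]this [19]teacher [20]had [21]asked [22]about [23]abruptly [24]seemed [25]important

22

The displaced element is "the device" (word 2).
It is linked across 3 clause boundaries (that → Ø → that).
It functions as the object of the preposition "about" of "asked", so the gap sits immediately after word 22 ("about").
Base order: This chef suspected that the auditor announced that witness who David blamed said that this teacher had asked about the device abruptly.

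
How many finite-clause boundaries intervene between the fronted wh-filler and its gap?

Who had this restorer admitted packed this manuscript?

1

"who" is extracted from the subject of "packed".
Boundaries crossed, outermost first: [Ø] — 1 in total.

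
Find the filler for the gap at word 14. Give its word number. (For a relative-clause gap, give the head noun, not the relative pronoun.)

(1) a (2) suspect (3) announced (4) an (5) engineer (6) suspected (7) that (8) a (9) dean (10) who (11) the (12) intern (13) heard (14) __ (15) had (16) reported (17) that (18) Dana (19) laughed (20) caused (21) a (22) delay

The gap at 14 is the subject of "reported", inside a relative clause.
The relative pronoun is "who" (word 10); it is bound by the head noun immediately before it.
Its filler is the head noun "dean", at word 9.

9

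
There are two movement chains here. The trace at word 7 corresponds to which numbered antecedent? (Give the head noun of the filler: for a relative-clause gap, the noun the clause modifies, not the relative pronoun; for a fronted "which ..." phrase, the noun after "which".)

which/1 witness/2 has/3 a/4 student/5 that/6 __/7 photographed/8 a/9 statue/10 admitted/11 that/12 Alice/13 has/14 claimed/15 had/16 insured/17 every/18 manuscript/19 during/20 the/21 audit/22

5

The marked gap is inside the relative clause, the subject of "photographed".
Its filler is the head noun "student" (via "that"), at word 5.
(The other dependency links word 2 to a gap after word 15.)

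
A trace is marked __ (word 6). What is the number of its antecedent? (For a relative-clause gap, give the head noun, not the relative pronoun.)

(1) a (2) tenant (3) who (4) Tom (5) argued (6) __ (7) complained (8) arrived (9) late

2

The gap at 6 is the subject of "complained", inside a relative clause.
The relative pronoun is "who" (word 3); it is bound by the head noun immediately before it.
Its filler is the head noun "tenant", at word 2.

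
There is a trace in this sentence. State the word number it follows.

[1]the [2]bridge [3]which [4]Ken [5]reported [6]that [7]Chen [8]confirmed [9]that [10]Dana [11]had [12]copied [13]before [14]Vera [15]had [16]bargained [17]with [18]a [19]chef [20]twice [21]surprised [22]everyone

The displaced element is "the bridge" (word 2).
It is linked across 2 clause boundaries (that → that).
It functions as the direct object of "copied", so the gap sits immediately after word 12 ("copied").
Base order: Ken reported that Chen confirmed that Dana had copied the bridge before Vera had bargained with a chef twice.

12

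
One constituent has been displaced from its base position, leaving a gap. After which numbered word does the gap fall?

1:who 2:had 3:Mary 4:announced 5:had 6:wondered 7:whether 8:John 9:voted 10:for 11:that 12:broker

4

The displaced element is "who" (word 1).
It is linked across 1 clause boundary (Ø).
It functions as the subject of "wondered", so the gap sits immediately after word 4 ("announced").
Base order: Mary had announced who had wondered whether John voted for that broker.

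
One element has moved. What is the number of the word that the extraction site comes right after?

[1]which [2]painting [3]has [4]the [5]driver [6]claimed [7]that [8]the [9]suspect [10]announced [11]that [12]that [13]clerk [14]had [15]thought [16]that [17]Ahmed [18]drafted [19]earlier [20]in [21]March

The displaced element is "which painting" (word 2).
It is linked across 3 clause boundaries (that → that → that).
It functions as the direct object of "drafted", so the gap sits immediately after word 18 ("drafted").
Base order: The driver has claimed that the suspect announced that that clerk had thought that Ahmed drafted which painting earlier in March.

18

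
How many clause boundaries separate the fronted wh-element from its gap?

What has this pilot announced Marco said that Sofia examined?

"what" is extracted from the object of "examined".
Boundaries crossed, outermost first: [Ø], [that] — 2 in total.

2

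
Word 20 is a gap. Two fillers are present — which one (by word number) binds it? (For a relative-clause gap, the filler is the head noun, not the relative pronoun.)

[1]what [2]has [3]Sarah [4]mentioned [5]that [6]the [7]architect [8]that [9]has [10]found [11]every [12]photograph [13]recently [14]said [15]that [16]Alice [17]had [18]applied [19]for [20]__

The marked gap is the object of the preposition "for" of "applied".
Its filler is the fronted wh-phrase "what", at word 1.
(The other dependency links word 7 to a gap after word 8.)

1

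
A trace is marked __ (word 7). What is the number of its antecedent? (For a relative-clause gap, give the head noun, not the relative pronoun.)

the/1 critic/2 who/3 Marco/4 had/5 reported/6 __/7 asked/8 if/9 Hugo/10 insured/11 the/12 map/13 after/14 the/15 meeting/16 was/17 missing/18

The gap at 7 is the subject of "asked", inside a relative clause.
The relative pronoun is "who" (word 3); it is bound by the head noun immediately before it.
Its filler is the head noun "critic", at word 2.

2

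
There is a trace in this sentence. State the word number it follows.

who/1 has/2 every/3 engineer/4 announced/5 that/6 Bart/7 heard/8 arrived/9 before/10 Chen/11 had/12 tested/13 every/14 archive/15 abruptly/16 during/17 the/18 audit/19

The displaced element is "who" (word 1).
It is linked across 2 clause boundaries (that → Ø).
It functions as the subject of "arrived", so the gap sits immediately after word 8 ("heard").
Base order: Every engineer has announced that Bart heard who arrived before Chen had tested every archive abruptly during the audit.

8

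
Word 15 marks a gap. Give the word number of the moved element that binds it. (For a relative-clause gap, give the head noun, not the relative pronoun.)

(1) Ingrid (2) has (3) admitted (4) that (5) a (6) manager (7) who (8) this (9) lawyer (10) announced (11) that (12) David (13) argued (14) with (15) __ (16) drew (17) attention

6

The gap at 15 is the prepositional object of "argued", inside a relative clause.
The relative pronoun is "who" (word 7); it is bound by the head noun immediately before it.
Its filler is the head noun "manager", at word 6.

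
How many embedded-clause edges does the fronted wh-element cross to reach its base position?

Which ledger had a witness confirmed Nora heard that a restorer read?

2

"which ledger" is extracted from the object of "read".
Boundaries crossed, outermost first: [Ø], [that] — 2 in total.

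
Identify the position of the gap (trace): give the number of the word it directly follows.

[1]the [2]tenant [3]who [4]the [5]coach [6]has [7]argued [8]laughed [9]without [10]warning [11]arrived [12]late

7

The displaced element is "the tenant" (word 2).
It is linked across 1 clause boundary (Ø).
It functions as the subject of "laughed", so the gap sits immediately after word 7 ("argued").
Base order: The coach has argued that the tenant laughed without warning.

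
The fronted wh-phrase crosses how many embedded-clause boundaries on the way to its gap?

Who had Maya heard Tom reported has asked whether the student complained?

2

"who" is extracted from the subject of "asked".
Boundaries crossed, outermost first: [Ø], [Ø] — 2 in total.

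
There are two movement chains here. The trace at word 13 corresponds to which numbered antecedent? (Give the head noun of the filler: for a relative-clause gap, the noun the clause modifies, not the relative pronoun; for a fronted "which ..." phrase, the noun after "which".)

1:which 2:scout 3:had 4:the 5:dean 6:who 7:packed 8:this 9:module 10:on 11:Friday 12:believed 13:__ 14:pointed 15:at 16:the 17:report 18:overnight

2

The marked gap is the subject of "pointed".
Its filler is the fronted wh-phrase "which scout", at word 2.
(The other dependency links word 5 to a gap after word 6.)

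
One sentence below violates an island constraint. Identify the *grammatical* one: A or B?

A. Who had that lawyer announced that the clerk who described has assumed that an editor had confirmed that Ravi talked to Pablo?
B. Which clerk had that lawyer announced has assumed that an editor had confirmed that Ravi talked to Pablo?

In A, the wh-phrase is extracted from inside a complex-NP island (relative clause) (introduced by "who"), which blocks movement.
In B, the extraction path crosses only that-complement boundaries, which are transparent.
So B is grammatical.

B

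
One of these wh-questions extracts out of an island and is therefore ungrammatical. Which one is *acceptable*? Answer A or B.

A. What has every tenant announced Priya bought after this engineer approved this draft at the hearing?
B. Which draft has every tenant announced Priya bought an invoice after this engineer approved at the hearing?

A

In B, the wh-phrase is extracted from inside an adjunct island (introduced by "after"), which blocks movement.
In A, the extraction path crosses only that-complement boundaries, which are transparent.
So A is grammatical.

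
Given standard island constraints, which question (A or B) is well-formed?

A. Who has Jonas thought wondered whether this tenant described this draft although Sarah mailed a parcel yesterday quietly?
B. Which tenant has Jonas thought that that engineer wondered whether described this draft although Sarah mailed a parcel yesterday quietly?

A

In B, the wh-phrase is extracted from inside a wh-island (introduced by "whether"), which blocks movement.
In A, the extraction path crosses only that-complement boundaries, which are transparent.
So A is grammatical.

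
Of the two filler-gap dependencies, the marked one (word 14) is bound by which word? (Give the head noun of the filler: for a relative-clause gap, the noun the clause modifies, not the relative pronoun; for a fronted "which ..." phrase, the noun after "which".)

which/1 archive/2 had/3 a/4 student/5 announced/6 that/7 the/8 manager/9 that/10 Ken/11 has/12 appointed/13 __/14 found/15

The marked gap is inside the relative clause, the direct object of "appointed".
Its filler is the head noun "manager" (via "that"), at word 9.
(The other dependency links word 2 to a gap after word 15.)

9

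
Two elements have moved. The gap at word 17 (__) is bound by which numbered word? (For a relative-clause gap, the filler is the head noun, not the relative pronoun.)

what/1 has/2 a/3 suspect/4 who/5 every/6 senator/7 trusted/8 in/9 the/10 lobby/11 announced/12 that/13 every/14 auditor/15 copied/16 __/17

The marked gap is the direct object of "copied".
Its filler is the fronted wh-phrase "what", at word 1.
(The other dependency links word 4 to a gap after word 8.)

1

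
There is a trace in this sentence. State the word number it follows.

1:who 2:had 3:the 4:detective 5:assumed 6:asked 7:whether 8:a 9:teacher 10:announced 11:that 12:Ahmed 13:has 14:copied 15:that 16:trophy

The displaced element is "who" (word 1).
It is linked across 1 clause boundary (Ø).
It functions as the subject of "asked", so the gap sits immediately after word 5 ("assumed").
Base order: The detective had assumed who asked whether a teacher announced that Ahmed has copied that trophy.

5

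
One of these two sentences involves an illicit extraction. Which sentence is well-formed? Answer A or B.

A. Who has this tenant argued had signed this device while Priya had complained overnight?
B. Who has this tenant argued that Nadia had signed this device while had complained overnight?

In B, the wh-phrase is extracted from inside an adjunct island (introduced by "while"), which blocks movement.
In A, the extraction path crosses only that-complement boundaries, which are transparent.
So A is grammatical.

A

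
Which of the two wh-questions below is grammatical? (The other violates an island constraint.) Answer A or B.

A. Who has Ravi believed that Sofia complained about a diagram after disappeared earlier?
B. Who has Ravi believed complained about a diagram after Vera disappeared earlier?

B

In A, the wh-phrase is extracted from inside an adjunct island (introduced by "after"), which blocks movement.
In B, the extraction path crosses only that-complement boundaries, which are transparent.
So B is grammatical.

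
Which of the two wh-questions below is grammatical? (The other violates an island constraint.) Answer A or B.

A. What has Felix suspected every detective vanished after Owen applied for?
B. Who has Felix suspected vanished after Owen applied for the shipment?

B

In A, the wh-phrase is extracted from inside an adjunct island (introduced by "after"), which blocks movement.
In B, the extraction path crosses only that-complement boundaries, which are transparent.
So B is grammatical.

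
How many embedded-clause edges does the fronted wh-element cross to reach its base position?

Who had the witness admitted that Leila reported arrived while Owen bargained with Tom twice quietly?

2

"who" is extracted from the subject of "arrived".
Boundaries crossed, outermost first: [that], [Ø] — 2 in total.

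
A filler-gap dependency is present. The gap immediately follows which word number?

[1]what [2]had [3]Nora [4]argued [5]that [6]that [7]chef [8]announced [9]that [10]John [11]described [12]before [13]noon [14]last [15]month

The displaced element is "what" (word 1).
It is linked across 2 clause boundaries (that → that).
It functions as the direct object of "described", so the gap sits immediately after word 11 ("described").
Base order: Nora had argued that that chef announced that John described what before noon last month.

11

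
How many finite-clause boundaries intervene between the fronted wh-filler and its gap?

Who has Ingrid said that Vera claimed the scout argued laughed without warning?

3

"who" is extracted from the subject of "laughed".
Boundaries crossed, outermost first: [that], [Ø], [Ø] — 3 in total.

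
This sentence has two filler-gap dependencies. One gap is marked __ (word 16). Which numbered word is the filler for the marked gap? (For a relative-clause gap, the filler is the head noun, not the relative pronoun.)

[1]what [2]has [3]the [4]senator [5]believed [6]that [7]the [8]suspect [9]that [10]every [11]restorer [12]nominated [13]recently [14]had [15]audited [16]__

The marked gap is the direct object of "audited".
Its filler is the fronted wh-phrase "what", at word 1.
(The other dependency links word 8 to a gap after word 12.)

1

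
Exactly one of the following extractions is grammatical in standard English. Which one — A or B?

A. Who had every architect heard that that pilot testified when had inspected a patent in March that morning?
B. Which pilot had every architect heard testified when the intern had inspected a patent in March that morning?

In A, the wh-phrase is extracted from inside an adjunct island (introduced by "when"), which blocks movement.
In B, the extraction path crosses only that-complement boundaries, which are transparent.
So B is grammatical.

B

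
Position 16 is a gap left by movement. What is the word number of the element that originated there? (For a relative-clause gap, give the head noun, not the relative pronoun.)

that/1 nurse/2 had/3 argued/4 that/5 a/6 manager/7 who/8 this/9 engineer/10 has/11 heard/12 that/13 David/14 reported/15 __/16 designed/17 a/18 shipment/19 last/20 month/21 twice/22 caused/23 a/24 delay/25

7

The gap at 16 is the subject of "designed", inside a relative clause.
The relative pronoun is "who" (word 8); it is bound by the head noun immediately before it.
Its filler is the head noun "manager", at word 7.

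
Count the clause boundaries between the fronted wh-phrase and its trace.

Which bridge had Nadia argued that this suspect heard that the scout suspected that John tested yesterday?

"which bridge" is extracted from the object of "tested".
Boundaries crossed, outermost first: [that], [that], [that] — 3 in total.

3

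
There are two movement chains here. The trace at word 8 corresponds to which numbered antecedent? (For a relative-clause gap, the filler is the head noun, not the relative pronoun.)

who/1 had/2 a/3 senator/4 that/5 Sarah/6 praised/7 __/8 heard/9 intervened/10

4

The marked gap is inside the relative clause, the direct object of "praised".
Its filler is the head noun "senator" (via "that"), at word 4.
(The other dependency links word 1 to a gap after word 9.)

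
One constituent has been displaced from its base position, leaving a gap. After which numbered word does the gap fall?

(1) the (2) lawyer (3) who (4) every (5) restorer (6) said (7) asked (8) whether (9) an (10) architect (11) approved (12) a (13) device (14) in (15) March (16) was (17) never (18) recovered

The displaced element is "the lawyer" (word 2).
It is linked across 1 clause boundary (Ø).
It functions as the subject of "asked", so the gap sits immediately after word 6 ("said").
Base order: Every restorer said that the lawyer asked whether an architect approved a device in March.

6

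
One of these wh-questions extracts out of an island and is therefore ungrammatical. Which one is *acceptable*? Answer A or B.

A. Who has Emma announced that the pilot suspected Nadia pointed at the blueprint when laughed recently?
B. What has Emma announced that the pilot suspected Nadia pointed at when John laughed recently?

B

In A, the wh-phrase is extracted from inside an adjunct island (introduced by "when"), which blocks movement.
In B, the extraction path crosses only that-complement boundaries, which are transparent.
So B is grammatical.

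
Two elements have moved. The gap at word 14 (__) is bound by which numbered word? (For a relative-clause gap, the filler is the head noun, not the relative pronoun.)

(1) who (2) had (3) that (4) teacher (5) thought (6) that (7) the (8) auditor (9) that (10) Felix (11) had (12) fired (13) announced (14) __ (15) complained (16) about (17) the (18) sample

The marked gap is the subject of "complained".
Its filler is the fronted wh-phrase "who", at word 1.
(The other dependency links word 8 to a gap after word 12.)

1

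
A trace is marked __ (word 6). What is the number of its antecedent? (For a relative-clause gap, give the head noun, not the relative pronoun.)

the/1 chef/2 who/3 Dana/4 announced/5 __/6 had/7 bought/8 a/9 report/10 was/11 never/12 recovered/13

2

The gap at 6 is the subject of "bought", inside a relative clause.
The relative pronoun is "who" (word 3); it is bound by the head noun immediately before it.
Its filler is the head noun "chef", at word 2.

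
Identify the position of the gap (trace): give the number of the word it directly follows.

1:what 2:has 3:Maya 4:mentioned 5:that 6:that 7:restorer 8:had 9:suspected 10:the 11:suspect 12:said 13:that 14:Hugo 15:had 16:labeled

The displaced element is "what" (word 1).
It is linked across 3 clause boundaries (that → Ø → that).
It functions as the direct object of "labeled", so the gap sits immediately after word 16 ("labeled").
Base order: Maya has mentioned that that restorer had suspected the suspect said that Hugo had labeled what.

16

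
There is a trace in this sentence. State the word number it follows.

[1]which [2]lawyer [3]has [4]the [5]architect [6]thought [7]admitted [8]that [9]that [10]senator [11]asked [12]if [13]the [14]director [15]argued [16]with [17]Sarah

The displaced element is "which lawyer" (word 2).
It is linked across 1 clause boundary (Ø).
It functions as the subject of "admitted", so the gap sits immediately after word 6 ("thought").
Base order: The architect has thought which lawyer admitted that that senator asked if the director argued with Sarah.

6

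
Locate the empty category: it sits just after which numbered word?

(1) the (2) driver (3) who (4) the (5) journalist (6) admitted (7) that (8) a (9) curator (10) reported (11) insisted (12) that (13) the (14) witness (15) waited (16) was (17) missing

10

The displaced element is "the driver" (word 2).
It is linked across 2 clause boundaries (that → Ø).
It functions as the subject of "insisted", so the gap sits immediately after word 10 ("reported").
Base order: The journalist admitted that a curator reported that the driver insisted that the witness waited.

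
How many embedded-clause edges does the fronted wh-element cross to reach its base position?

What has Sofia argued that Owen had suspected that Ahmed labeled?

"what" is extracted from the object of "labeled".
Boundaries crossed, outermost first: [that], [that] — 2 in total.

2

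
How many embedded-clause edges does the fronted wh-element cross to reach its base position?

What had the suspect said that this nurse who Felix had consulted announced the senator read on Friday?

"what" is extracted from the object of "read".
Boundaries crossed, outermost first: [that], [Ø] — 2 in total.

2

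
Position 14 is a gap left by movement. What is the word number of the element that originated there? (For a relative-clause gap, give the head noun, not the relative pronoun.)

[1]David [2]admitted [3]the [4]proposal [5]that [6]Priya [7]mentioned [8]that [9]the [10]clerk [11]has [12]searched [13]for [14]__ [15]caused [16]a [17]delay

4

The gap at 14 is the prepositional object of "searched", inside a relative clause.
The relative pronoun is "that" (word 5); it is bound by the head noun immediately before it.
Its filler is the head noun "proposal", at word 4.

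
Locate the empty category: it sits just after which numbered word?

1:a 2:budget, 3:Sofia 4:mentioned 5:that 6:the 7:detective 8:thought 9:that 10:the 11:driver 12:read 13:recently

The displaced element is "a budget" (word 2).
It is linked across 2 clause boundaries (that → that).
It functions as the direct object of "read", so the gap sits immediately after word 12 ("read").
Base order: Sofia mentioned that the detective thought that the driver read a budget recently.

12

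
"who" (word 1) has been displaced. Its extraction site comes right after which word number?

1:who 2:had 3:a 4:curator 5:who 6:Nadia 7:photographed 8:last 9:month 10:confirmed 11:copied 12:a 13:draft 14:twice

The displaced element is "who" (word 1).
It is linked across 1 clause boundary (Ø).
It functions as the subject of "copied", so the gap sits immediately after word 10 ("confirmed").
Base order: A curator who Nadia photographed last month had confirmed that who copied a draft twice.

10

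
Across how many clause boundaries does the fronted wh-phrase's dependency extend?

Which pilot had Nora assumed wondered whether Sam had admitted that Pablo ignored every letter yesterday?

1

"which pilot" is extracted from the subject of "wondered".
Boundaries crossed, outermost first: [Ø] — 1 in total.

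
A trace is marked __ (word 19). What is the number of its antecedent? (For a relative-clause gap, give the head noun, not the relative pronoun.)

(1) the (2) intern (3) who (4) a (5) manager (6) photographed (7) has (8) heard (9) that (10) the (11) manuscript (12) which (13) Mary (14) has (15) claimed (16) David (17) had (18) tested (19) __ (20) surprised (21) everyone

11

The gap at 19 is the object of "tested", inside a relative clause.
The relative pronoun is "which" (word 12); it is bound by the head noun immediately before it.
Its filler is the head noun "manuscript", at word 11.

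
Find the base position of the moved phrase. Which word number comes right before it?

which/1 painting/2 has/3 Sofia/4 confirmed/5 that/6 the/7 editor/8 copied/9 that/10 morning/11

The displaced element is "which painting" (word 2).
It is linked across 1 clause boundary (that).
It functions as the direct object of "copied", so the gap sits immediately after word 9 ("copied").
Base order: Sofia has confirmed that the editor copied which painting that morning.

9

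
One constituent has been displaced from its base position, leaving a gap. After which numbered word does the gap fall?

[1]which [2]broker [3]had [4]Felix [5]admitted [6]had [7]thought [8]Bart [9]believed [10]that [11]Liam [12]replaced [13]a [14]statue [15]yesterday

The displaced element is "which broker" (word 2).
It is linked across 1 clause boundary (Ø).
It functions as the subject of "thought", so the gap sits immediately after word 5 ("admitted").
Base order: Felix had admitted that which broker had thought Bart believed that Liam replaced a statue yesterday.

5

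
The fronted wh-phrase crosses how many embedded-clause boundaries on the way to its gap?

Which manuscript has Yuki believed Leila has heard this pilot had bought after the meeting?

2

"which manuscript" is extracted from the object of "bought".
Boundaries crossed, outermost first: [Ø], [Ø] — 2 in total.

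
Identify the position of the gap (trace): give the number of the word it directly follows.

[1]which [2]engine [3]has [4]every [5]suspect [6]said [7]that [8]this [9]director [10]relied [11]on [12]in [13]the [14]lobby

The displaced element is "which engine" (word 2).
It is linked across 1 clause boundary (that).
It functions as the object of the preposition "on" of "relied", so the gap sits immediately after word 11 ("on").
Base order: Every suspect has said that this director relied on which engine in the lobby.

11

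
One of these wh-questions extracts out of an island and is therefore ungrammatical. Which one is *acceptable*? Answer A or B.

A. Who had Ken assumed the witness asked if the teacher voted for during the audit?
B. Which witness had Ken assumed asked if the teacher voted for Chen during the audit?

In A, the wh-phrase is extracted from inside a wh-island (introduced by "if"), which blocks movement.
In B, the extraction path crosses only that-complement boundaries, which are transparent.
So B is grammatical.

B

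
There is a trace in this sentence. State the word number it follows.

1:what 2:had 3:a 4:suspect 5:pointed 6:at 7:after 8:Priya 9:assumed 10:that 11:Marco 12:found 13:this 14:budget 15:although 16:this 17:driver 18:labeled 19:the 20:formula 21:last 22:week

The displaced element is "what" (word 1).
It functions as the object of the preposition "at" of "pointed", so the gap sits immediately after word 6 ("at").
Base order: A suspect had pointed at what after Priya assumed that Marco found this budget although this driver labeled the formula last week.

6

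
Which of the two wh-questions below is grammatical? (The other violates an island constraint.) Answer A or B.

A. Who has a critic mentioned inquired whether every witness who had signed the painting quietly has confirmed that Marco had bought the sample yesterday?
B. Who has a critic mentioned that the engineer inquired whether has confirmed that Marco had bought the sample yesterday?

A

In B, the wh-phrase is extracted from inside a wh-island (introduced by "whether"), which blocks movement.
In A, the extraction path crosses only that-complement boundaries, which are transparent.
So A is grammatical.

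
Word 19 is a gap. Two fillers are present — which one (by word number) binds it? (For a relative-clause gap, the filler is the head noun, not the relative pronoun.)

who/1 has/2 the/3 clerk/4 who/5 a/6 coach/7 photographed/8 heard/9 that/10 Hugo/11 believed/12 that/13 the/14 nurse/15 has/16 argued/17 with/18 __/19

1

The marked gap is the object of the preposition "with" of "argued".
Its filler is the fronted wh-phrase "who", at word 1.
(The other dependency links word 4 to a gap after word 8.)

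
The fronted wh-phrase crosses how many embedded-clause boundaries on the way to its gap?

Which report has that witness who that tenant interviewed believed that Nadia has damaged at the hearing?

1

"which report" is extracted from the object of "damaged".
Boundaries crossed, outermost first: [that] — 1 in total.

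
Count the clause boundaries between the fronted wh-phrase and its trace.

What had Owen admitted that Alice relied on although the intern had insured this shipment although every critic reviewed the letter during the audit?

1

"what" is extracted from the PP object of "relied".
Boundaries crossed, outermost first: [that] — 1 in total.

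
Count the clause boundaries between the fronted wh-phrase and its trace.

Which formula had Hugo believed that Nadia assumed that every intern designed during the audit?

"which formula" is extracted from the object of "designed".
Boundaries crossed, outermost first: [that], [that] — 2 in total.

2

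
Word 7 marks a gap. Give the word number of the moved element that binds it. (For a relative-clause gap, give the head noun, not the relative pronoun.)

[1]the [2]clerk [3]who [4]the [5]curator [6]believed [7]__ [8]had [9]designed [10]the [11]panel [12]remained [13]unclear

2

The gap at 7 is the subject of "designed", inside a relative clause.
The relative pronoun is "who" (word 3); it is bound by the head noun immediately before it.
Its filler is the head noun "clerk", at word 2.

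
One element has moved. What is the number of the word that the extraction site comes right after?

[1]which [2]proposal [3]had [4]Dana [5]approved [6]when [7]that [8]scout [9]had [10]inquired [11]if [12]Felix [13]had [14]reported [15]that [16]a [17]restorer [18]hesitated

The displaced element is "which proposal" (word 2).
It functions as the direct object of "approved", so the gap sits immediately after word 5 ("approved").
Base order: Dana had approved which proposal when that scout had inquired if Felix had reported that a restorer hesitated.

5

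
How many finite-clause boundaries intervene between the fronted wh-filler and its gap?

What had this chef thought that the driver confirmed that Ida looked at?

2

"what" is extracted from the PP object of "looked".
Boundaries crossed, outermost first: [that], [that] — 2 in total.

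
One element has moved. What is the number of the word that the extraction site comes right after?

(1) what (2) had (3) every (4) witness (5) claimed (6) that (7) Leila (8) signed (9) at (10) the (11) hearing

8

The displaced element is "what" (word 1).
It is linked across 1 clause boundary (that).
It functions as the direct object of "signed", so the gap sits immediately after word 8 ("signed").
Base order: Every witness had claimed that Leila signed what at the hearing.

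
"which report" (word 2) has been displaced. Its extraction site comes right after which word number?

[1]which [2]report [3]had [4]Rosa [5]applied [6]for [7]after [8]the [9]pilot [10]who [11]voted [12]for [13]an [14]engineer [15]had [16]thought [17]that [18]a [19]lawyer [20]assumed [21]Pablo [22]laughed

6

The displaced element is "which report" (word 2).
It functions as the object of the preposition "for" of "applied", so the gap sits immediately after word 6 ("for").
Base order: Rosa had applied for which report after the pilot who voted for an engineer had thought that a lawyer assumed Pablo laughed.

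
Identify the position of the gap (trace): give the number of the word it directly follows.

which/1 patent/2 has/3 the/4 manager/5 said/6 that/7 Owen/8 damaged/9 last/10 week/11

9

The displaced element is "which patent" (word 2).
It is linked across 1 clause boundary (that).
It functions as the direct object of "damaged", so the gap sits immediately after word 9 ("damaged").
Base order: The manager has said that Owen damaged which patent last week.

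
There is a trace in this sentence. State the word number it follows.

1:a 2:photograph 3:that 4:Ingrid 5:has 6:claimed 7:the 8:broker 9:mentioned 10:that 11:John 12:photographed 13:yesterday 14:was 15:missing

12

The displaced element is "a photograph" (word 2).
It is linked across 2 clause boundaries (Ø → that).
It functions as the direct object of "photographed", so the gap sits immediately after word 12 ("photographed").
Base order: Ingrid has claimed the broker mentioned that John photographed a photograph yesterday.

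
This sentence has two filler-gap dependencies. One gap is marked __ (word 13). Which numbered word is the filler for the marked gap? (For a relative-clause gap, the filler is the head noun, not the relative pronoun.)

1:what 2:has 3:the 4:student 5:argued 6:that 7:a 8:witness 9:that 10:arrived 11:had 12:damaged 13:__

The marked gap is the direct object of "damaged".
Its filler is the fronted wh-phrase "what", at word 1.
(The other dependency links word 8 to a gap after word 9.)

1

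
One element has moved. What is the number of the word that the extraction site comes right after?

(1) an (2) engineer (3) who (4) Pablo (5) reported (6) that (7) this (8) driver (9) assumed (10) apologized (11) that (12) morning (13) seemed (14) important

The displaced element is "an engineer" (word 2).
It is linked across 2 clause boundaries (that → Ø).
It functions as the subject of "apologized", so the gap sits immediately after word 9 ("assumed").
Base order: Pablo reported that this driver assumed an engineer apologized that morning.

9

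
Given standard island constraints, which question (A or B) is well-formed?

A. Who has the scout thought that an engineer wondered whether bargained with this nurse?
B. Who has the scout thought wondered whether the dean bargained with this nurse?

B

In A, the wh-phrase is extracted from inside a wh-island (introduced by "whether"), which blocks movement.
In B, the extraction path crosses only that-complement boundaries, which are transparent.
So B is grammatical.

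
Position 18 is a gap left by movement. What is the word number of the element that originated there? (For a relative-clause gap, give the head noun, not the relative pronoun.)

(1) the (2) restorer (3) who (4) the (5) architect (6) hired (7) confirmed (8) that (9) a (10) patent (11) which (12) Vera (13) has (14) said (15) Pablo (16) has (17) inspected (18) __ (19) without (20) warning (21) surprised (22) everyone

The gap at 18 is the object of "inspected", inside a relative clause.
The relative pronoun is "which" (word 11); it is bound by the head noun immediately before it.
Its filler is the head noun "patent", at word 10.

10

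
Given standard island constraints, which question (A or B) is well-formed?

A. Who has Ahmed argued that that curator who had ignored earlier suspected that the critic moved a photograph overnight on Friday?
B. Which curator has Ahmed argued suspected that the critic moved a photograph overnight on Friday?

In A, the wh-phrase is extracted from inside a complex-NP island (relative clause) (introduced by "who"), which blocks movement.
In B, the extraction path crosses only that-complement boundaries, which are transparent.
So B is grammatical.

B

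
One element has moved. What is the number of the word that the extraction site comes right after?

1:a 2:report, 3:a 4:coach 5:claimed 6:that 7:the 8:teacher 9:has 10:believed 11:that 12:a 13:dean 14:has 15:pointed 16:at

The displaced element is "a report" (word 2).
It is linked across 2 clause boundaries (that → that).
It functions as the object of the preposition "at" of "pointed", so the gap sits immediately after word 16 ("at").
Base order: A coach claimed that the teacher has believed that a dean has pointed at a report.

16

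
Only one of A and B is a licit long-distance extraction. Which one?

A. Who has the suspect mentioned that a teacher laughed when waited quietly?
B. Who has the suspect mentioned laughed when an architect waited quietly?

B

In A, the wh-phrase is extracted from inside an adjunct island (introduced by "when"), which blocks movement.
In B, the extraction path crosses only that-complement boundaries, which are transparent.
So B is grammatical.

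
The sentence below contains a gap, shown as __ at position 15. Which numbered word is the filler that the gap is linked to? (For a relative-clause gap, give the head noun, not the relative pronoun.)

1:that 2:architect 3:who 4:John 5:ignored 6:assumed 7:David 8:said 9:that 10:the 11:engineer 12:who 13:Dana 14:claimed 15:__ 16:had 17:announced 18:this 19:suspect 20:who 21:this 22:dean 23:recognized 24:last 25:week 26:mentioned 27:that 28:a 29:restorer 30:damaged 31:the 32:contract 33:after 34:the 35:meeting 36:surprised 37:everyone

11

The gap at 15 is the subject of "announced", inside a relative clause.
The relative pronoun is "who" (word 12); it is bound by the head noun immediately before it.
Its filler is the head noun "engineer", at word 11.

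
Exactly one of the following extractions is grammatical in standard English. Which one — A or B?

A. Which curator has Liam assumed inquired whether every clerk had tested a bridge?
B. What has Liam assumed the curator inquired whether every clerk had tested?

A

In B, the wh-phrase is extracted from inside a wh-island (introduced by "whether"), which blocks movement.
In A, the extraction path crosses only that-complement boundaries, which are transparent.
So A is grammatical.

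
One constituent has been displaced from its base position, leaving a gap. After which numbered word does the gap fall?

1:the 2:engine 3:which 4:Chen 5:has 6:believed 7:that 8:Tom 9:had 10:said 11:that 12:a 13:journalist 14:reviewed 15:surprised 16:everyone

The displaced element is "the engine" (word 2).
It is linked across 2 clause boundaries (that → that).
It functions as the direct object of "reviewed", so the gap sits immediately after word 14 ("reviewed").
Base order: Chen has believed that Tom had said that a journalist reviewed the engine.

14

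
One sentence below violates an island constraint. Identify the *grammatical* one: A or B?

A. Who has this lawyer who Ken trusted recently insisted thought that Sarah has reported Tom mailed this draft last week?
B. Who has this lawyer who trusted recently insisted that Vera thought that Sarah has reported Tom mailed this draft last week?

A

In B, the wh-phrase is extracted from inside a complex-NP island (relative clause) (introduced by "who"), which blocks movement.
In A, the extraction path crosses only that-complement boundaries, which are transparent.
So A is grammatical.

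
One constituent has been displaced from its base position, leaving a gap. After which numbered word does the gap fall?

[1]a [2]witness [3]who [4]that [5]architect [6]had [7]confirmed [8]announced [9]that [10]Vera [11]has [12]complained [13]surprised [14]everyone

The displaced element is "a witness" (word 2).
It is linked across 1 clause boundary (Ø).
It functions as the subject of "announced", so the gap sits immediately after word 7 ("confirmed").
Base order: That architect had confirmed a witness announced that Vera has complained.

7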